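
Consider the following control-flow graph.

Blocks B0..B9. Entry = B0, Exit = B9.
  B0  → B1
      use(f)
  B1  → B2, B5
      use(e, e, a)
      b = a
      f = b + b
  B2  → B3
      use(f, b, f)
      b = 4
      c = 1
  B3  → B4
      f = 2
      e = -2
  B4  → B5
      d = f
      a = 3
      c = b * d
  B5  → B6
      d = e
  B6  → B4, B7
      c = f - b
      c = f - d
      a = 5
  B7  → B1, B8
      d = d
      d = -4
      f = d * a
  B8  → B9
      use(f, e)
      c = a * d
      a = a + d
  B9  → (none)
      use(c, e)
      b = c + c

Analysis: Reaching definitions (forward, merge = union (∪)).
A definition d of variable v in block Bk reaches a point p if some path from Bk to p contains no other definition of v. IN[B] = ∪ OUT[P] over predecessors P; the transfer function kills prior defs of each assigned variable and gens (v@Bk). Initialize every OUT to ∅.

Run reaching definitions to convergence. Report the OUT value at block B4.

Answer: {a@B4, b@B1, b@B2, c@B4, d@B4, e@B3, f@B1, f@B3}

Derivation:
Fixpoint table:
  B0:  IN={}  OUT={}
  B1:  IN={a@B6, b@B1, b@B2, c@B6, d@B7, e@B3, f@B7}  OUT={a@B6, b@B1, c@B6, d@B7, e@B3, f@B1}
  B2:  IN={a@B6, b@B1, c@B6, d@B7, e@B3, f@B1}  OUT={a@B6, b@B2, c@B2, d@B7, e@B3, f@B1}
  B3:  IN={a@B6, b@B2, c@B2, d@B7, e@B3, f@B1}  OUT={a@B6, b@B2, c@B2, d@B7, e@B3, f@B3}
  B4:  IN={a@B6, b@B1, b@B2, c@B2, c@B6, d@B5, d@B7, e@B3, f@B1, f@B3}  OUT={a@B4, b@B1, b@B2, c@B4, d@B4, e@B3, f@B1, f@B3}
  B5:  IN={a@B4, a@B6, b@B1, b@B2, c@B4, c@B6, d@B4, d@B7, e@B3, f@B1, f@B3}  OUT={a@B4, a@B6, b@B1, b@B2, c@B4, c@B6, d@B5, e@B3, f@B1, f@B3}
  B6:  IN={a@B4, a@B6, b@B1, b@B2, c@B4, c@B6, d@B5, e@B3, f@B1, f@B3}  OUT={a@B6, b@B1, b@B2, c@B6, d@B5, e@B3, f@B1, f@B3}
  B7:  IN={a@B6, b@B1, b@B2, c@B6, d@B5, e@B3, f@B1, f@B3}  OUT={a@B6, b@B1, b@B2, c@B6, d@B7, e@B3, f@B7}
  B8:  IN={a@B6, b@B1, b@B2, c@B6, d@B7, e@B3, f@B7}  OUT={a@B8, b@B1, b@B2, c@B8, d@B7, e@B3, f@B7}
  B9:  IN={a@B8, b@B1, b@B2, c@B8, d@B7, e@B3, f@B7}  OUT={a@B8, b@B9, c@B8, d@B7, e@B3, f@B7}

Merge at B4: IN[B4] = OUT[B3] ⊔ OUT[B6] = {a@B6, b@B1, b@B2, c@B2, c@B6, d@B5, d@B7, e@B3, f@B1, f@B3}
Applying B4's transfer function to that IN value gives OUT[B4] (row B4 above).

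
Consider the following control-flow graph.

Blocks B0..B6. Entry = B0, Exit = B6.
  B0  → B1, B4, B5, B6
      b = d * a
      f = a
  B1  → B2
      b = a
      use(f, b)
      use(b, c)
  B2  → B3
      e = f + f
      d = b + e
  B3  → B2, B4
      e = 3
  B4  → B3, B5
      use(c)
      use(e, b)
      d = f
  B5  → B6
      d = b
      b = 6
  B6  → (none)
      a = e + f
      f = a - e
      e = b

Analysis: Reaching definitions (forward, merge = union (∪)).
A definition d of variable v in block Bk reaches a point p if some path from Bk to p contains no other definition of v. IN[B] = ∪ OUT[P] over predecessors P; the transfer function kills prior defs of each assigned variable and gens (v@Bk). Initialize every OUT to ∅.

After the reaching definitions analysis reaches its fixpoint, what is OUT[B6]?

Converged values:
  B0: | IN={} | OUT={b@B0, f@B0}
  B1: | IN={b@B0, f@B0} | OUT={b@B1, f@B0}
  B2: | IN={b@B0, b@B1, d@B2, d@B4, e@B3, f@B0} | OUT={b@B0, b@B1, d@B2, e@B2, f@B0}
  B3: | IN={b@B0, b@B1, d@B2, d@B4, e@B2, e@B3, f@B0} | OUT={b@B0, b@B1, d@B2, d@B4, e@B3, f@B0}
  B4: | IN={b@B0, b@B1, d@B2, d@B4, e@B3, f@B0} | OUT={b@B0, b@B1, d@B4, e@B3, f@B0}
  B5: | IN={b@B0, b@B1, d@B4, e@B3, f@B0} | OUT={b@B5, d@B5, e@B3, f@B0}
  B6: | IN={b@B0, b@B5, d@B5, e@B3, f@B0} | OUT={a@B6, b@B0, b@B5, d@B5, e@B6, f@B6}

Merge at B6: IN[B6] = OUT[B0] ⊔ OUT[B5] = {b@B0, b@B5, d@B5, e@B3, f@B0}
Applying B6's transfer function to that IN value gives OUT[B6] (row B6 above).

Answer: {a@B6, b@B0, b@B5, d@B5, e@B6, f@B6}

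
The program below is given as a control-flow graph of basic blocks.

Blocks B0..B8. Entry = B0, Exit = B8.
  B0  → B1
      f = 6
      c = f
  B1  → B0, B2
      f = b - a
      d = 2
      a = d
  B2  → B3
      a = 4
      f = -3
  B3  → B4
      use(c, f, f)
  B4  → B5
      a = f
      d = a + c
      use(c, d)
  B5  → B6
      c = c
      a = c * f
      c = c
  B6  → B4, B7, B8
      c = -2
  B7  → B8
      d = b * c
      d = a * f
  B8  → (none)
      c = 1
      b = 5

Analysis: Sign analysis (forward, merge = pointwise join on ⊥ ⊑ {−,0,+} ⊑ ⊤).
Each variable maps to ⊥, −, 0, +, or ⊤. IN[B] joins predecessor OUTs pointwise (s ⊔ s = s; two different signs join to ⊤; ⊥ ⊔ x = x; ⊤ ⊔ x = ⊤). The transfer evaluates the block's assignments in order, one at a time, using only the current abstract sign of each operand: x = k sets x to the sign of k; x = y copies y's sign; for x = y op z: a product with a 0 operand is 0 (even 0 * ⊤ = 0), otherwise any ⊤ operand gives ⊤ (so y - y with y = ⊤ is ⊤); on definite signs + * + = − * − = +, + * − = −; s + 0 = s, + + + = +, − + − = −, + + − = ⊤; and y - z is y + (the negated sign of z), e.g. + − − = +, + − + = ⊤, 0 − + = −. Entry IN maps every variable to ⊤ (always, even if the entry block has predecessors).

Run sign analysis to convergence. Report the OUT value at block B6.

Answer: {a: ⊤, b: ⊤, c: -, d: ⊤, e: ⊤, f: -}

Trace:
Fixpoint table:
  B0: | IN=(all ⊤) | OUT={c:+, f:+; rest ⊤}
  B1: | IN={c:+, f:+; rest ⊤} | OUT={a:+, c:+, d:+; rest ⊤}
  B2: | IN={a:+, c:+, d:+; rest ⊤} | OUT={a:+, c:+, d:+, f:-; rest ⊤}
  B3: | IN={a:+, c:+, d:+, f:-; rest ⊤} | OUT={a:+, c:+, d:+, f:-; rest ⊤}
  B4: | IN={f:-; rest ⊤} | OUT={a:-, f:-; rest ⊤}
  B5: | IN={a:-, f:-; rest ⊤} | OUT={f:-; rest ⊤}
  B6: | IN={f:-; rest ⊤} | OUT={c:-, f:-; rest ⊤}
  B7: | IN={c:-, f:-; rest ⊤} | OUT={c:-, f:-; rest ⊤}
  B8: | IN={c:-, f:-; rest ⊤} | OUT={b:+, c:+, f:-; rest ⊤}

Merge at B6: IN[B6] = OUT[B5] = {a: ⊤, b: ⊤, c: ⊤, d: ⊤, e: ⊤, f: -}
Applying B6's transfer function to that IN value gives OUT[B6] (row B6 above).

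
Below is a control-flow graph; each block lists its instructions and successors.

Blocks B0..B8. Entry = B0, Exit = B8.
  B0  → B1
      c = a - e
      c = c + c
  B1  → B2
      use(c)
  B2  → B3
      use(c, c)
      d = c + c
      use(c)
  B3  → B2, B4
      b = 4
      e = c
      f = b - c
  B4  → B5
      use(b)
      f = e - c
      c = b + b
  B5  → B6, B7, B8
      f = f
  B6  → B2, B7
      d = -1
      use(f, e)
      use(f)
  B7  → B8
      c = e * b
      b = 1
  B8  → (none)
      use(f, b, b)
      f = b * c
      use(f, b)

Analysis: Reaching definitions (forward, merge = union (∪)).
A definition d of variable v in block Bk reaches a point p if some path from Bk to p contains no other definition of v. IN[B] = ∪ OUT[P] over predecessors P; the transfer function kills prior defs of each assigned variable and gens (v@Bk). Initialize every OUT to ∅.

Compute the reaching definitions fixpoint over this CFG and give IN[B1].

Fixpoint table:
  B0: | IN={} | OUT={c@B0}
  B1: | IN={c@B0} | OUT={c@B0}
  B2: | IN={b@B3, c@B0, c@B4, d@B2, d@B6, e@B3, f@B3, f@B5} | OUT={b@B3, c@B0, c@B4, d@B2, e@B3, f@B3, f@B5}
  B3: | IN={b@B3, c@B0, c@B4, d@B2, e@B3, f@B3, f@B5} | OUT={b@B3, c@B0, c@B4, d@B2, e@B3, f@B3}
  B4: | IN={b@B3, c@B0, c@B4, d@B2, e@B3, f@B3} | OUT={b@B3, c@B4, d@B2, e@B3, f@B4}
  B5: | IN={b@B3, c@B4, d@B2, e@B3, f@B4} | OUT={b@B3, c@B4, d@B2, e@B3, f@B5}
  B6: | IN={b@B3, c@B4, d@B2, e@B3, f@B5} | OUT={b@B3, c@B4, d@B6, e@B3, f@B5}
  B7: | IN={b@B3, c@B4, d@B2, d@B6, e@B3, f@B5} | OUT={b@B7, c@B7, d@B2, d@B6, e@B3, f@B5}
  B8: | IN={b@B3, b@B7, c@B4, c@B7, d@B2, d@B6, e@B3, f@B5} | OUT={b@B3, b@B7, c@B4, c@B7, d@B2, d@B6, e@B3, f@B8}

Merge at B1: IN[B1] = OUT[B0] = {c@B0}

Answer: {c@B0}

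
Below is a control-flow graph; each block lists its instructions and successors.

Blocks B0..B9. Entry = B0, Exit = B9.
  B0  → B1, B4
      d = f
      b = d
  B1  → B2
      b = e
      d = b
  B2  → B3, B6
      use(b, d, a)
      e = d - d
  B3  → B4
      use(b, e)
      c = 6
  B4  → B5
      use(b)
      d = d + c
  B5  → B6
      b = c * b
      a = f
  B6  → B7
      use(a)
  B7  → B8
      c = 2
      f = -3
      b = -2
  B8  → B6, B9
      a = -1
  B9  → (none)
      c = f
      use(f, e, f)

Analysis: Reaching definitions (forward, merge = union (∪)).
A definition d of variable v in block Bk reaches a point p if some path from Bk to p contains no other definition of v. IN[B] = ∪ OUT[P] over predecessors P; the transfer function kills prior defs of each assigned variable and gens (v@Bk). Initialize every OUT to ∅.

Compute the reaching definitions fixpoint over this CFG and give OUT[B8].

Answer: {a@B8, b@B7, c@B7, d@B1, d@B4, e@B2, f@B7}

Trace:
Per-block solution:
  B0:  IN={}  OUT={b@B0, d@B0}
  B1:  IN={b@B0, d@B0}  OUT={b@B1, d@B1}
  B2:  IN={b@B1, d@B1}  OUT={b@B1, d@B1, e@B2}
  B3:  IN={b@B1, d@B1, e@B2}  OUT={b@B1, c@B3, d@B1, e@B2}
  B4:  IN={b@B0, b@B1, c@B3, d@B0, d@B1, e@B2}  OUT={b@B0, b@B1, c@B3, d@B4, e@B2}
  B5:  IN={b@B0, b@B1, c@B3, d@B4, e@B2}  OUT={a@B5, b@B5, c@B3, d@B4, e@B2}
  B6:  IN={a@B5, a@B8, b@B1, b@B5, b@B7, c@B3, c@B7, d@B1, d@B4, e@B2, f@B7}  OUT={a@B5, a@B8, b@B1, b@B5, b@B7, c@B3, c@B7, d@B1, d@B4, e@B2, f@B7}
  B7:  IN={a@B5, a@B8, b@B1, b@B5, b@B7, c@B3, c@B7, d@B1, d@B4, e@B2, f@B7}  OUT={a@B5, a@B8, b@B7, c@B7, d@B1, d@B4, e@B2, f@B7}
  B8:  IN={a@B5, a@B8, b@B7, c@B7, d@B1, d@B4, e@B2, f@B7}  OUT={a@B8, b@B7, c@B7, d@B1, d@B4, e@B2, f@B7}
  B9:  IN={a@B8, b@B7, c@B7, d@B1, d@B4, e@B2, f@B7}  OUT={a@B8, b@B7, c@B9, d@B1, d@B4, e@B2, f@B7}

Merge at B8: IN[B8] = OUT[B7] = {a@B5, a@B8, b@B7, c@B7, d@B1, d@B4, e@B2, f@B7}
Applying B8's transfer function to that IN value gives OUT[B8] (row B8 above).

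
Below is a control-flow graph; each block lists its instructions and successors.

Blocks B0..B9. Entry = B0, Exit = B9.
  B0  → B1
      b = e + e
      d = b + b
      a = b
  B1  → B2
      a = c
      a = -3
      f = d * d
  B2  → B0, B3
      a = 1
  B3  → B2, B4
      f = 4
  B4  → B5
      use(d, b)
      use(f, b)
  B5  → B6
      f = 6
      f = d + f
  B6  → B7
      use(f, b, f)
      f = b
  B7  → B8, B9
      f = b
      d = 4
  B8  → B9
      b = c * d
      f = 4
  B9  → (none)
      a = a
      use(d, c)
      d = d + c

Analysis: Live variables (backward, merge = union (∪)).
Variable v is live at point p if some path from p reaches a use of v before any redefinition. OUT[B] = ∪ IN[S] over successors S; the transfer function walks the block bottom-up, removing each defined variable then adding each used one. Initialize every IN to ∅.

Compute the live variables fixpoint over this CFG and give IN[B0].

Answer: {c, e}

Derivation:
Converged values:
  B0:  IN={c, e}  OUT={b, c, d, e}
  B1:  IN={b, c, d, e}  OUT={b, c, d, e}
  B2:  IN={b, c, d, e}  OUT={a, b, c, d, e}
  B3:  IN={a, b, c, d, e}  OUT={a, b, c, d, e, f}
  B4:  IN={a, b, c, d, f}  OUT={a, b, c, d}
  B5:  IN={a, b, c, d}  OUT={a, b, c, f}
  B6:  IN={a, b, c, f}  OUT={a, b, c}
  B7:  IN={a, b, c}  OUT={a, c, d}
  B8:  IN={a, c, d}  OUT={a, c, d}
  B9:  IN={a, c, d}  OUT={}

Merge at B0: OUT[B0] = IN[B1] = {b, c, d, e}
Applying B0's transfer function to that OUT value gives IN[B0] (row B0 above).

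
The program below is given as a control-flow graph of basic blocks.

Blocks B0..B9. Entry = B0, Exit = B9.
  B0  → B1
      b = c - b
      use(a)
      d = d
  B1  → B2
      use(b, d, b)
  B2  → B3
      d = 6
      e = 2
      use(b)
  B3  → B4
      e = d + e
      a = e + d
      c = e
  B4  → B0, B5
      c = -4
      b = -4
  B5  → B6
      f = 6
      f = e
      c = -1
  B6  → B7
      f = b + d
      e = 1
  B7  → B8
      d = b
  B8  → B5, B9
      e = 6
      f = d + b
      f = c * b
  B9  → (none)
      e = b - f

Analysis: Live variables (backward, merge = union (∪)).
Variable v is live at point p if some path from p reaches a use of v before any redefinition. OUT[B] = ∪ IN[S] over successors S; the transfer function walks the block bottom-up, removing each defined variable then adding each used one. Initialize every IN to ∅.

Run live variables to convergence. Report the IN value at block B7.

Answer: {b, c}

Trace:
Converged values:
  B0:   IN={a, b, c, d}   OUT={b, d}
  B1:   IN={b, d}   OUT={b}
  B2:   IN={b}   OUT={d, e}
  B3:   IN={d, e}   OUT={a, d, e}
  B4:   IN={a, d, e}   OUT={a, b, c, d, e}
  B5:   IN={b, d, e}   OUT={b, c, d}
  B6:   IN={b, c, d}   OUT={b, c}
  B7:   IN={b, c}   OUT={b, c, d}
  B8:   IN={b, c, d}   OUT={b, d, e, f}
  B9:   IN={b, f}   OUT={}

Merge at B7: OUT[B7] = IN[B8] = {b, c, d}
Applying B7's transfer function to that OUT value gives IN[B7] (row B7 above).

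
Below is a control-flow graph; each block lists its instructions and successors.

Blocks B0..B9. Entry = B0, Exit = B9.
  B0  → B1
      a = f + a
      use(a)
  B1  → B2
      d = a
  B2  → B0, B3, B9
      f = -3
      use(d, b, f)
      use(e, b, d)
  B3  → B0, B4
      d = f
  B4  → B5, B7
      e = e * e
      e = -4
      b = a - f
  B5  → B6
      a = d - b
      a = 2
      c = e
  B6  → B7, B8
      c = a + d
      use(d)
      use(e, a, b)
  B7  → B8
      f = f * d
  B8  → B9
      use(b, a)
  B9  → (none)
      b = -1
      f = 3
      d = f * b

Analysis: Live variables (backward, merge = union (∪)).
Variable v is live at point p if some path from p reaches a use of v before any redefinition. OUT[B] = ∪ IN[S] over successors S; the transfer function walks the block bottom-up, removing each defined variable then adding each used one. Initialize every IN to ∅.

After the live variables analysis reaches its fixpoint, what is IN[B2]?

Converged values:
  B0:  IN={a, b, e, f}  OUT={a, b, e}
  B1:  IN={a, b, e}  OUT={a, b, d, e}
  B2:  IN={a, b, d, e}  OUT={a, b, e, f}
  B3:  IN={a, b, e, f}  OUT={a, b, d, e, f}
  B4:  IN={a, d, e, f}  OUT={a, b, d, e, f}
  B5:  IN={b, d, e, f}  OUT={a, b, d, e, f}
  B6:  IN={a, b, d, e, f}  OUT={a, b, d, f}
  B7:  IN={a, b, d, f}  OUT={a, b}
  B8:  IN={a, b}  OUT={}
  B9:  IN={}  OUT={}

Merge at B2: OUT[B2] = IN[B0] ⊔ IN[B3] ⊔ IN[B9] = {a, b, e, f}
Applying B2's transfer function to that OUT value gives IN[B2] (row B2 above).

Answer: {a, b, d, e}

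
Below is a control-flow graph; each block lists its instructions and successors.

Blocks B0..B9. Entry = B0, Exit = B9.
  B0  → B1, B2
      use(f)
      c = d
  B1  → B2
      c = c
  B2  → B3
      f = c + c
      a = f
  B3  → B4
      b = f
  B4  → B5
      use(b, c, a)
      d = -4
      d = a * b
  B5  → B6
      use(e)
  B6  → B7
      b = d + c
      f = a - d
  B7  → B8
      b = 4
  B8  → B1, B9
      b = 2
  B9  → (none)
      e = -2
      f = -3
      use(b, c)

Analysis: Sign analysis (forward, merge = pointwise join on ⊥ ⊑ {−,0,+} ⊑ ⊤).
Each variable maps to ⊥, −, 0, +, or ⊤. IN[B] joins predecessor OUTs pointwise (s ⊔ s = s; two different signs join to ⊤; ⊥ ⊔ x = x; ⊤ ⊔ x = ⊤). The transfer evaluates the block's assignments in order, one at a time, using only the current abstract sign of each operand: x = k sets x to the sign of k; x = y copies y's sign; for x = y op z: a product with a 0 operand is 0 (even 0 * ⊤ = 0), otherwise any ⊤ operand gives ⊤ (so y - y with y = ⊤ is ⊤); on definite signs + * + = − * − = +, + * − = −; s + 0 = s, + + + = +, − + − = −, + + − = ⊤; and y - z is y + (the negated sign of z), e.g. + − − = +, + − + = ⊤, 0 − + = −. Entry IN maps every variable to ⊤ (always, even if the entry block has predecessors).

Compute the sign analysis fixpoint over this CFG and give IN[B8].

Per-block solution:
  B0:   IN=(all ⊤)   OUT=(all ⊤)
  B1:   IN=(all ⊤)   OUT=(all ⊤)
  B2:   IN=(all ⊤)   OUT=(all ⊤)
  B3:   IN=(all ⊤)   OUT=(all ⊤)
  B4:   IN=(all ⊤)   OUT=(all ⊤)
  B5:   IN=(all ⊤)   OUT=(all ⊤)
  B6:   IN=(all ⊤)   OUT=(all ⊤)
  B7:   IN=(all ⊤)   OUT={b:+; rest ⊤}
  B8:   IN={b:+; rest ⊤}   OUT={b:+; rest ⊤}
  B9:   IN={b:+; rest ⊤}   OUT={b:+, e:-, f:-; rest ⊤}

Merge at B8: IN[B8] = OUT[B7] = {a: ⊤, b: +, c: ⊤, d: ⊤, e: ⊤, f: ⊤}

Answer: {a: ⊤, b: +, c: ⊤, d: ⊤, e: ⊤, f: ⊤}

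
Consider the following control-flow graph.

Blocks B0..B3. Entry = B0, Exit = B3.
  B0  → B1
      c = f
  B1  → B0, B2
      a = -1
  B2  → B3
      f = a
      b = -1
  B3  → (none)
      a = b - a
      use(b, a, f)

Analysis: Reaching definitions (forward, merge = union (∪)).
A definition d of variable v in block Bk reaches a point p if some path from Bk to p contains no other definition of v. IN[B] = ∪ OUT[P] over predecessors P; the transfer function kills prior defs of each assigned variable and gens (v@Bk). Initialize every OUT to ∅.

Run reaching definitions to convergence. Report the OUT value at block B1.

Per-block solution:
  B0: | IN={a@B1, c@B0} | OUT={a@B1, c@B0}
  B1: | IN={a@B1, c@B0} | OUT={a@B1, c@B0}
  B2: | IN={a@B1, c@B0} | OUT={a@B1, b@B2, c@B0, f@B2}
  B3: | IN={a@B1, b@B2, c@B0, f@B2} | OUT={a@B3, b@B2, c@B0, f@B2}

Merge at B1: IN[B1] = OUT[B0] = {a@B1, c@B0}
Applying B1's transfer function to that IN value gives OUT[B1] (row B1 above).

Answer: {a@B1, c@B0}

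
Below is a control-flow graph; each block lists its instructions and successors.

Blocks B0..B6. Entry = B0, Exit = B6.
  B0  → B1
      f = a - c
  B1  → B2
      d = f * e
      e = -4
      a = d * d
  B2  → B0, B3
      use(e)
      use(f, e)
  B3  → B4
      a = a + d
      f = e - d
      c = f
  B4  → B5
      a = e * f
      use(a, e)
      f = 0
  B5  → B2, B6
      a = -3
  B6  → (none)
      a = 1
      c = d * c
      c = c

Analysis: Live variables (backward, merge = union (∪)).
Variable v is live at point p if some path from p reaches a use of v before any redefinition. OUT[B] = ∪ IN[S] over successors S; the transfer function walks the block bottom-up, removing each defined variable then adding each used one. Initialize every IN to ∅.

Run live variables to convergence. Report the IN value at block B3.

Answer: {a, d, e}

Derivation:
Per-block solution:
  B0:  IN={a, c, e}  OUT={c, e, f}
  B1:  IN={c, e, f}  OUT={a, c, d, e, f}
  B2:  IN={a, c, d, e, f}  OUT={a, c, d, e}
  B3:  IN={a, d, e}  OUT={c, d, e, f}
  B4:  IN={c, d, e, f}  OUT={c, d, e, f}
  B5:  IN={c, d, e, f}  OUT={a, c, d, e, f}
  B6:  IN={c, d}  OUT={}

Merge at B3: OUT[B3] = IN[B4] = {c, d, e, f}
Applying B3's transfer function to that OUT value gives IN[B3] (row B3 above).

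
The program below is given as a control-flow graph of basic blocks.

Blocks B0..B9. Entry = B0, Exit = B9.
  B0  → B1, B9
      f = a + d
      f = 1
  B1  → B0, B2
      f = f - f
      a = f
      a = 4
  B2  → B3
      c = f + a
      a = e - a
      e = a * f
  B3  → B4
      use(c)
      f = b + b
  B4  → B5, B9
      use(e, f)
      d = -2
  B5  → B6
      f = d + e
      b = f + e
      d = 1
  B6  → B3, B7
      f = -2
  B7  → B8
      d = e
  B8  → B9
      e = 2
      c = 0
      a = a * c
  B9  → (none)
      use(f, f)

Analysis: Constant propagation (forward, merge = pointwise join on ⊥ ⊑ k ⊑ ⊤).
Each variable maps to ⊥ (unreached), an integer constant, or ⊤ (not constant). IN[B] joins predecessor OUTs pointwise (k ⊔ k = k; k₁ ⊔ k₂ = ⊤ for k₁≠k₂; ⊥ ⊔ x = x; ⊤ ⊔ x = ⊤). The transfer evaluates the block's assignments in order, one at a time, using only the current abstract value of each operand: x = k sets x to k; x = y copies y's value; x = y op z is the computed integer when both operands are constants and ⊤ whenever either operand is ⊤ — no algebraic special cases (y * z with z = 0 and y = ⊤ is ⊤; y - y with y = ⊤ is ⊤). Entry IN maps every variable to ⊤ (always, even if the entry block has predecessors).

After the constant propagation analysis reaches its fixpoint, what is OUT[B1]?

Answer: {a: 4, b: ⊤, c: ⊤, d: ⊤, e: ⊤, f: 0}

Derivation:
Converged values:
  B0:   IN=(all ⊤)   OUT={f:1; rest ⊤}
  B1:   IN={f:1; rest ⊤}   OUT={a:4, f:0; rest ⊤}
  B2:   IN={a:4, f:0; rest ⊤}   OUT={c:4, f:0; rest ⊤}
  B3:   IN={c:4; rest ⊤}   OUT={c:4; rest ⊤}
  B4:   IN={c:4; rest ⊤}   OUT={c:4, d:-2; rest ⊤}
  B5:   IN={c:4, d:-2; rest ⊤}   OUT={c:4, d:1; rest ⊤}
  B6:   IN={c:4, d:1; rest ⊤}   OUT={c:4, d:1, f:-2; rest ⊤}
  B7:   IN={c:4, d:1, f:-2; rest ⊤}   OUT={c:4, f:-2; rest ⊤}
  B8:   IN={c:4, f:-2; rest ⊤}   OUT={c:0, e:2, f:-2; rest ⊤}
  B9:   IN=(all ⊤)   OUT=(all ⊤)

Merge at B1: IN[B1] = OUT[B0] = {a: ⊤, b: ⊤, c: ⊤, d: ⊤, e: ⊤, f: 1}
Applying B1's transfer function to that IN value gives OUT[B1] (row B1 above).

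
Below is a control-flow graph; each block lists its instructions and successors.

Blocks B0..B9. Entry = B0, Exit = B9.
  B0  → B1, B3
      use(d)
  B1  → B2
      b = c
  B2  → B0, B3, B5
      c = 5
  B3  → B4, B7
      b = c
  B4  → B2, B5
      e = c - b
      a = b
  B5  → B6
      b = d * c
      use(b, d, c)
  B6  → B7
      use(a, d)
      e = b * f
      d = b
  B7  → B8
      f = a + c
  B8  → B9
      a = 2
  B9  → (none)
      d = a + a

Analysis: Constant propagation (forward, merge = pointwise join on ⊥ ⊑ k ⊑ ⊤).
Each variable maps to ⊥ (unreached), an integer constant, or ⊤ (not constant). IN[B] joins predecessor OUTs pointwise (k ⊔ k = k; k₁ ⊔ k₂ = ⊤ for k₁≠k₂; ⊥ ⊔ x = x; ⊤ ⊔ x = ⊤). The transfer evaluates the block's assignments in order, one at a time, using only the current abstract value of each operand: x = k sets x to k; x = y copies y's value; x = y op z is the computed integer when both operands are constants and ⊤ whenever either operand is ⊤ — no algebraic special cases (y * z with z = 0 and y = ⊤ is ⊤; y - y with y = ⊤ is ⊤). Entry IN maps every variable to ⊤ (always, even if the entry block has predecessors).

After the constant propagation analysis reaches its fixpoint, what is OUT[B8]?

Answer: {a: 2, b: ⊤, c: ⊤, d: ⊤, e: ⊤, f: ⊤}

Derivation:
Fixpoint table:
  B0: | IN=(all ⊤) | OUT=(all ⊤)
  B1: | IN=(all ⊤) | OUT=(all ⊤)
  B2: | IN=(all ⊤) | OUT={c:5; rest ⊤}
  B3: | IN=(all ⊤) | OUT=(all ⊤)
  B4: | IN=(all ⊤) | OUT=(all ⊤)
  B5: | IN=(all ⊤) | OUT=(all ⊤)
  B6: | IN=(all ⊤) | OUT=(all ⊤)
  B7: | IN=(all ⊤) | OUT=(all ⊤)
  B8: | IN=(all ⊤) | OUT={a:2; rest ⊤}
  B9: | IN={a:2; rest ⊤} | OUT={a:2, d:4; rest ⊤}

Merge at B8: IN[B8] = OUT[B7] = {a: ⊤, b: ⊤, c: ⊤, d: ⊤, e: ⊤, f: ⊤}
Applying B8's transfer function to that IN value gives OUT[B8] (row B8 above).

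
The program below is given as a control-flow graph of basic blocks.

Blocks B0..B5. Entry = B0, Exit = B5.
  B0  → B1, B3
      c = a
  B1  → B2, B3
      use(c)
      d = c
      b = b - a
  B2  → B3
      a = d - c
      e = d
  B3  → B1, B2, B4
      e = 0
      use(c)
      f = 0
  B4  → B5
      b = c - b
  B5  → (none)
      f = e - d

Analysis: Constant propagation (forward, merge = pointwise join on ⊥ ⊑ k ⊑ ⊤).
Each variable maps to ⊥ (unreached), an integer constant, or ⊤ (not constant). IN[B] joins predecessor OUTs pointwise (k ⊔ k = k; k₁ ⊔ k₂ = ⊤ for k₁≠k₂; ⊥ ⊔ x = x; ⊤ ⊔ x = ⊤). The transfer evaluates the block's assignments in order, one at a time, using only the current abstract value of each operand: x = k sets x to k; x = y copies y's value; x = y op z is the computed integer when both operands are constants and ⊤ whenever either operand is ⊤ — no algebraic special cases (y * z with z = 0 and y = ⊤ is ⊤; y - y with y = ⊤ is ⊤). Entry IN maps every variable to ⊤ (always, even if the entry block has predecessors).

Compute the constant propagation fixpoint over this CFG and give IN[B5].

Answer: {a: ⊤, b: ⊤, c: ⊤, d: ⊤, e: 0, f: 0}

Derivation:
Per-block solution:
  B0:  IN=(all ⊤)  OUT=(all ⊤)
  B1:  IN=(all ⊤)  OUT=(all ⊤)
  B2:  IN=(all ⊤)  OUT=(all ⊤)
  B3:  IN=(all ⊤)  OUT={e:0, f:0; rest ⊤}
  B4:  IN={e:0, f:0; rest ⊤}  OUT={e:0, f:0; rest ⊤}
  B5:  IN={e:0, f:0; rest ⊤}  OUT={e:0; rest ⊤}

Merge at B5: IN[B5] = OUT[B4] = {a: ⊤, b: ⊤, c: ⊤, d: ⊤, e: 0, f: 0}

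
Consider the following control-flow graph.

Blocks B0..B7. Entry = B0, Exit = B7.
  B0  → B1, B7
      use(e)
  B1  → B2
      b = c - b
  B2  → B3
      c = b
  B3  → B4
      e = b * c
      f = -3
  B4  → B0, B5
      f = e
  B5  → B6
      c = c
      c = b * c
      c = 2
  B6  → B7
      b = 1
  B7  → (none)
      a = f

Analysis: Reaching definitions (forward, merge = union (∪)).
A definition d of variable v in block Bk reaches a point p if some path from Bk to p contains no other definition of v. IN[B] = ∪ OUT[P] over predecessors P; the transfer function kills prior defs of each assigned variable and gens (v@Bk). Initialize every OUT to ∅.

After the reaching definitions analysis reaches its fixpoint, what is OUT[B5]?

Converged values:
  B0:  IN={b@B1, c@B2, e@B3, f@B4}  OUT={b@B1, c@B2, e@B3, f@B4}
  B1:  IN={b@B1, c@B2, e@B3, f@B4}  OUT={b@B1, c@B2, e@B3, f@B4}
  B2:  IN={b@B1, c@B2, e@B3, f@B4}  OUT={b@B1, c@B2, e@B3, f@B4}
  B3:  IN={b@B1, c@B2, e@B3, f@B4}  OUT={b@B1, c@B2, e@B3, f@B3}
  B4:  IN={b@B1, c@B2, e@B3, f@B3}  OUT={b@B1, c@B2, e@B3, f@B4}
  B5:  IN={b@B1, c@B2, e@B3, f@B4}  OUT={b@B1, c@B5, e@B3, f@B4}
  B6:  IN={b@B1, c@B5, e@B3, f@B4}  OUT={b@B6, c@B5, e@B3, f@B4}
  B7:  IN={b@B1, b@B6, c@B2, c@B5, e@B3, f@B4}  OUT={a@B7, b@B1, b@B6, c@B2, c@B5, e@B3, f@B4}

Merge at B5: IN[B5] = OUT[B4] = {b@B1, c@B2, e@B3, f@B4}
Applying B5's transfer function to that IN value gives OUT[B5] (row B5 above).

Answer: {b@B1, c@B5, e@B3, f@B4}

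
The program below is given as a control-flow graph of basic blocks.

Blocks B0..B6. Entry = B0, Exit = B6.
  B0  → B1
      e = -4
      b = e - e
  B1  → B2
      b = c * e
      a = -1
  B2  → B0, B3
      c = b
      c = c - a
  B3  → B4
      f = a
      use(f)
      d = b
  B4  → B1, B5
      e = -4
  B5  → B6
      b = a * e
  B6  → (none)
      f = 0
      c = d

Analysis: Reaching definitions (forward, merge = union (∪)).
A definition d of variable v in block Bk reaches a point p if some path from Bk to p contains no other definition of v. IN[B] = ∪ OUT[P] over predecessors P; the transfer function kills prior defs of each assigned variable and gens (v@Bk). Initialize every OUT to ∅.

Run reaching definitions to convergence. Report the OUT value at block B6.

Answer: {a@B1, b@B5, c@B6, d@B3, e@B4, f@B6}

Working:
Fixpoint table:
  B0:  IN={a@B1, b@B1, c@B2, d@B3, e@B0, e@B4, f@B3}  OUT={a@B1, b@B0, c@B2, d@B3, e@B0, f@B3}
  B1:  IN={a@B1, b@B0, b@B1, c@B2, d@B3, e@B0, e@B4, f@B3}  OUT={a@B1, b@B1, c@B2, d@B3, e@B0, e@B4, f@B3}
  B2:  IN={a@B1, b@B1, c@B2, d@B3, e@B0, e@B4, f@B3}  OUT={a@B1, b@B1, c@B2, d@B3, e@B0, e@B4, f@B3}
  B3:  IN={a@B1, b@B1, c@B2, d@B3, e@B0, e@B4, f@B3}  OUT={a@B1, b@B1, c@B2, d@B3, e@B0, e@B4, f@B3}
  B4:  IN={a@B1, b@B1, c@B2, d@B3, e@B0, e@B4, f@B3}  OUT={a@B1, b@B1, c@B2, d@B3, e@B4, f@B3}
  B5:  IN={a@B1, b@B1, c@B2, d@B3, e@B4, f@B3}  OUT={a@B1, b@B5, c@B2, d@B3, e@B4, f@B3}
  B6:  IN={a@B1, b@B5, c@B2, d@B3, e@B4, f@B3}  OUT={a@B1, b@B5, c@B6, d@B3, e@B4, f@B6}

Merge at B6: IN[B6] = OUT[B5] = {a@B1, b@B5, c@B2, d@B3, e@B4, f@B3}
Applying B6's transfer function to that IN value gives OUT[B6] (row B6 above).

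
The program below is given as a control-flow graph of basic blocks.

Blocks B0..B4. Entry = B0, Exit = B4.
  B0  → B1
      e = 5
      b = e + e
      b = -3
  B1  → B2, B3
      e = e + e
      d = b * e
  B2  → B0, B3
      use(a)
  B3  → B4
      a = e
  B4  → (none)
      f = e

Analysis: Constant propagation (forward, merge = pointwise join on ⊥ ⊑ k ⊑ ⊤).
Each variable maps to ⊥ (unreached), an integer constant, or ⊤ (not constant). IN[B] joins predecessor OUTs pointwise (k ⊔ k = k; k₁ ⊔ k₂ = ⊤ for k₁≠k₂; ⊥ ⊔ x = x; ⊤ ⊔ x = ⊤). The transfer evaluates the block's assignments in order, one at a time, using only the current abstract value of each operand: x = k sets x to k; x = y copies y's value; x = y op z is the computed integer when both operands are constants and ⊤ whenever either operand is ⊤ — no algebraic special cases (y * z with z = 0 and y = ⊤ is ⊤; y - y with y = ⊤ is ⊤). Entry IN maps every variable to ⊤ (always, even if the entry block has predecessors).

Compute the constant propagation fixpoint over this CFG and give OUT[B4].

Fixpoint table:
  B0:   IN=(all ⊤)   OUT={b:-3, e:5; rest ⊤}
  B1:   IN={b:-3, e:5; rest ⊤}   OUT={b:-3, d:-30, e:10; rest ⊤}
  B2:   IN={b:-3, d:-30, e:10; rest ⊤}   OUT={b:-3, d:-30, e:10; rest ⊤}
  B3:   IN={b:-3, d:-30, e:10; rest ⊤}   OUT={a:10, b:-3, d:-30, e:10; rest ⊤}
  B4:   IN={a:10, b:-3, d:-30, e:10; rest ⊤}   OUT={a:10, b:-3, d:-30, e:10, f:10; rest ⊤}

Merge at B4: IN[B4] = OUT[B3] = {a: 10, b: -3, c: ⊤, d: -30, e: 10, f: ⊤}
Applying B4's transfer function to that IN value gives OUT[B4] (row B4 above).

Answer: {a: 10, b: -3, c: ⊤, d: -30, e: 10, f: 10}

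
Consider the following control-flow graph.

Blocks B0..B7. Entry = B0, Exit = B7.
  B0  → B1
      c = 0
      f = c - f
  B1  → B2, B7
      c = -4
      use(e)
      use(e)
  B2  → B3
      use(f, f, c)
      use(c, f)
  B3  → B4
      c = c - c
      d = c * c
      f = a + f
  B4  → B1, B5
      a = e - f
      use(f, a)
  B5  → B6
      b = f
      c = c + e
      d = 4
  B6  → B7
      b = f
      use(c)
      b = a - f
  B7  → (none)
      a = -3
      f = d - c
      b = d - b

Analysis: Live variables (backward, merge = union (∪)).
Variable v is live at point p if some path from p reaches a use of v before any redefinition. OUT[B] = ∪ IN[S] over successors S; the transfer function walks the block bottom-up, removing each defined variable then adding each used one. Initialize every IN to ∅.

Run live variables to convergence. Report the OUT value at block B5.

Fixpoint table:
  B0: | IN={a, b, d, e, f} | OUT={a, b, d, e, f}
  B1: | IN={a, b, d, e, f} | OUT={a, b, c, d, e, f}
  B2: | IN={a, b, c, e, f} | OUT={a, b, c, e, f}
  B3: | IN={a, b, c, e, f} | OUT={b, c, d, e, f}
  B4: | IN={b, c, d, e, f} | OUT={a, b, c, d, e, f}
  B5: | IN={a, c, e, f} | OUT={a, c, d, f}
  B6: | IN={a, c, d, f} | OUT={b, c, d}
  B7: | IN={b, c, d} | OUT={}

Merge at B5: OUT[B5] = IN[B6] = {a, c, d, f}

Answer: {a, c, d, f}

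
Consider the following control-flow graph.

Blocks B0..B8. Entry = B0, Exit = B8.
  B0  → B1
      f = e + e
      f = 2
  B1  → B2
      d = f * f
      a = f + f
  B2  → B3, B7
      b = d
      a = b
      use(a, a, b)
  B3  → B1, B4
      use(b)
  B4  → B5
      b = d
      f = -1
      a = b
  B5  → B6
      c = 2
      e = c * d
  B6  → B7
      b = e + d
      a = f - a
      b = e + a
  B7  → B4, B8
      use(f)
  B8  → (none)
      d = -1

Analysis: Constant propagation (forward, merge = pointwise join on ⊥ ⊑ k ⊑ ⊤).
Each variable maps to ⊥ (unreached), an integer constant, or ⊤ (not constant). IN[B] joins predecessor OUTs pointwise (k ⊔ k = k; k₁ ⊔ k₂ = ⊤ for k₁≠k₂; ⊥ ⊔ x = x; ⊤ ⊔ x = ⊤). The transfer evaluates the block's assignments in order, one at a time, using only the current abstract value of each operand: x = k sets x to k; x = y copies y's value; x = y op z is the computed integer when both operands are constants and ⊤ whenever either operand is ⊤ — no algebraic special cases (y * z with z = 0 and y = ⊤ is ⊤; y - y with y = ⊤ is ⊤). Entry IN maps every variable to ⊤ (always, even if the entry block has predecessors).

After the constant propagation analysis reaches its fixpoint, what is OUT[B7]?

Converged values:
  B0: | IN=(all ⊤) | OUT={f:2; rest ⊤}
  B1: | IN={f:2; rest ⊤} | OUT={a:4, d:4, f:2; rest ⊤}
  B2: | IN={a:4, d:4, f:2; rest ⊤} | OUT={a:4, b:4, d:4, f:2; rest ⊤}
  B3: | IN={a:4, b:4, d:4, f:2; rest ⊤} | OUT={a:4, b:4, d:4, f:2; rest ⊤}
  B4: | IN={d:4; rest ⊤} | OUT={a:4, b:4, d:4, f:-1; rest ⊤}
  B5: | IN={a:4, b:4, d:4, f:-1; rest ⊤} | OUT={a:4, b:4, c:2, d:4, e:8, f:-1; rest ⊤}
  B6: | IN={a:4, b:4, c:2, d:4, e:8, f:-1; rest ⊤} | OUT={a:-5, b:3, c:2, d:4, e:8, f:-1; rest ⊤}
  B7: | IN={d:4; rest ⊤} | OUT={d:4; rest ⊤}
  B8: | IN={d:4; rest ⊤} | OUT={d:-1; rest ⊤}

Merge at B7: IN[B7] = OUT[B2] ⊔ OUT[B6] = {a: ⊤, b: ⊤, c: ⊤, d: 4, e: ⊤, f: ⊤}
Applying B7's transfer function to that IN value gives OUT[B7] (row B7 above).

Answer: {a: ⊤, b: ⊤, c: ⊤, d: 4, e: ⊤, f: ⊤}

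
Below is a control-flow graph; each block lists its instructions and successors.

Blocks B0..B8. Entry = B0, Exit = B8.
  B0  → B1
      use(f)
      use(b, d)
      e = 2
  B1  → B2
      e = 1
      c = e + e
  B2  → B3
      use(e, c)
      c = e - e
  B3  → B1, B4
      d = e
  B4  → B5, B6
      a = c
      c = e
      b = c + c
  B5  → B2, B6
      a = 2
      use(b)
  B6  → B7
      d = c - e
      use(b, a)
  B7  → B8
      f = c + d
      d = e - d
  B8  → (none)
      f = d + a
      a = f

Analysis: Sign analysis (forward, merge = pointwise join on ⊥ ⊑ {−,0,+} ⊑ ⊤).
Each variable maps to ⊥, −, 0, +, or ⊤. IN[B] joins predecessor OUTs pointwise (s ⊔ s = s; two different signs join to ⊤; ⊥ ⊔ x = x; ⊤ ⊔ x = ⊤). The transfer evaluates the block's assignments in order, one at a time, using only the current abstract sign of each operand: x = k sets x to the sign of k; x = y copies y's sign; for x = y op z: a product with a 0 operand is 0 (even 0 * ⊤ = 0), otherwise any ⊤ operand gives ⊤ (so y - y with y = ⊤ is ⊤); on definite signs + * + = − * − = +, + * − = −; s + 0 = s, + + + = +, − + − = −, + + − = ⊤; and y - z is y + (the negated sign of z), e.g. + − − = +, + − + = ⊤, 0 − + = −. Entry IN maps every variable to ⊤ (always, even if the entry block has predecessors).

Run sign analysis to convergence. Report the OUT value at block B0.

Answer: {a: ⊤, b: ⊤, c: ⊤, d: ⊤, e: +, f: ⊤}

Working:
Converged values:
  B0:   IN=(all ⊤)   OUT={e:+; rest ⊤}
  B1:   IN={e:+; rest ⊤}   OUT={c:+, e:+; rest ⊤}
  B2:   IN={c:+, e:+; rest ⊤}   OUT={e:+; rest ⊤}
  B3:   IN={e:+; rest ⊤}   OUT={d:+, e:+; rest ⊤}
  B4:   IN={d:+, e:+; rest ⊤}   OUT={b:+, c:+, d:+, e:+; rest ⊤}
  B5:   IN={b:+, c:+, d:+, e:+; rest ⊤}   OUT={a:+, b:+, c:+, d:+, e:+; rest ⊤}
  B6:   IN={b:+, c:+, d:+, e:+; rest ⊤}   OUT={b:+, c:+, e:+; rest ⊤}
  B7:   IN={b:+, c:+, e:+; rest ⊤}   OUT={b:+, c:+, e:+; rest ⊤}
  B8:   IN={b:+, c:+, e:+; rest ⊤}   OUT={b:+, c:+, e:+; rest ⊤}

B0 is the boundary node: IN[B0] = {a: ⊤, b: ⊤, c: ⊤, d: ⊤, e: ⊤, f: ⊤}
Applying B0's transfer function to that IN value gives OUT[B0] (row B0 above).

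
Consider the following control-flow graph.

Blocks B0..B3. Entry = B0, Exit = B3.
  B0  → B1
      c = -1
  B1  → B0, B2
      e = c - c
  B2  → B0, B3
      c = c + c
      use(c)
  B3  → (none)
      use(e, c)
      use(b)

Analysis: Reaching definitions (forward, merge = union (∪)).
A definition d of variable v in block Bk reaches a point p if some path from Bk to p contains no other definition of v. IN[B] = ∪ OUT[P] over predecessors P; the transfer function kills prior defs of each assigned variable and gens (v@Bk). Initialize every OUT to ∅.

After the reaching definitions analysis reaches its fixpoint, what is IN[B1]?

Answer: {c@B0, e@B1}

Working:
Per-block solution:
  B0: | IN={c@B0, c@B2, e@B1} | OUT={c@B0, e@B1}
  B1: | IN={c@B0, e@B1} | OUT={c@B0, e@B1}
  B2: | IN={c@B0, e@B1} | OUT={c@B2, e@B1}
  B3: | IN={c@B2, e@B1} | OUT={c@B2, e@B1}

Merge at B1: IN[B1] = OUT[B0] = {c@B0, e@B1}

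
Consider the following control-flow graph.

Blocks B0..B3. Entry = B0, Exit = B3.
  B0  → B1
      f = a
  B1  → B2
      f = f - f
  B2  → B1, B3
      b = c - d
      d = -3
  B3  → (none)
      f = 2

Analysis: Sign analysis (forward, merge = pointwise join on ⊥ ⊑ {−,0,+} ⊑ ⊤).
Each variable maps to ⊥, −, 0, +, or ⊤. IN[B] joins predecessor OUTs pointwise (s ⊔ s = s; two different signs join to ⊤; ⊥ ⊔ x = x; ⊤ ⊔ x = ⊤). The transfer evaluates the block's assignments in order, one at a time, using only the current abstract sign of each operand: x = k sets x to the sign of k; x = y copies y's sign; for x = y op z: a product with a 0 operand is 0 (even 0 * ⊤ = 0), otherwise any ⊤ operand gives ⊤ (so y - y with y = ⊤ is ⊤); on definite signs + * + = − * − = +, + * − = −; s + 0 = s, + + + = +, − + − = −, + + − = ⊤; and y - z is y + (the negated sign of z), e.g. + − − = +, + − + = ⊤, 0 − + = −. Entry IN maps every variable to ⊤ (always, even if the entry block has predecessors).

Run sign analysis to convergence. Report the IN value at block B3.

Per-block solution:
  B0: | IN=(all ⊤) | OUT=(all ⊤)
  B1: | IN=(all ⊤) | OUT=(all ⊤)
  B2: | IN=(all ⊤) | OUT={d:-; rest ⊤}
  B3: | IN={d:-; rest ⊤} | OUT={d:-, f:+; rest ⊤}

Merge at B3: IN[B3] = OUT[B2] = {a: ⊤, b: ⊤, c: ⊤, d: -, e: ⊤, f: ⊤}

Answer: {a: ⊤, b: ⊤, c: ⊤, d: -, e: ⊤, f: ⊤}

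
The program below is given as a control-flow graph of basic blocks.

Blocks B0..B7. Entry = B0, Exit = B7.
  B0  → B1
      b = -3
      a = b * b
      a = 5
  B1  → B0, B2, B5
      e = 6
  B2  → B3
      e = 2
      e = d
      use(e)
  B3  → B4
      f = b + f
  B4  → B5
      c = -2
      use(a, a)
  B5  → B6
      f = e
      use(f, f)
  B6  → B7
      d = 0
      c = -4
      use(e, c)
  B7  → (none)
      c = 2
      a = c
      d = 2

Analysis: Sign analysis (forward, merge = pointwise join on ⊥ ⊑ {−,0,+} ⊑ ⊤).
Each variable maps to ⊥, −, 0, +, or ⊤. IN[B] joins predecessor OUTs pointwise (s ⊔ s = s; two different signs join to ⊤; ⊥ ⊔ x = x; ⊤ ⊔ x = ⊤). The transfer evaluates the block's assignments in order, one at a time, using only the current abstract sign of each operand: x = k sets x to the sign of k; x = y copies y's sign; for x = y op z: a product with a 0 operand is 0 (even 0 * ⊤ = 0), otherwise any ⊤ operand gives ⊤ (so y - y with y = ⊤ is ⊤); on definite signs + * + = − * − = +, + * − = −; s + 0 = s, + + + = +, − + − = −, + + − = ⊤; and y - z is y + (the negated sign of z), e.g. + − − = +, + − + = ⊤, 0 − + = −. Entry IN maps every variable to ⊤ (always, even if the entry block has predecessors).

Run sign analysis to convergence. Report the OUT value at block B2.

Per-block solution:
  B0: | IN=(all ⊤) | OUT={a:+, b:-; rest ⊤}
  B1: | IN={a:+, b:-; rest ⊤} | OUT={a:+, b:-, e:+; rest ⊤}
  B2: | IN={a:+, b:-, e:+; rest ⊤} | OUT={a:+, b:-; rest ⊤}
  B3: | IN={a:+, b:-; rest ⊤} | OUT={a:+, b:-; rest ⊤}
  B4: | IN={a:+, b:-; rest ⊤} | OUT={a:+, b:-, c:-; rest ⊤}
  B5: | IN={a:+, b:-; rest ⊤} | OUT={a:+, b:-; rest ⊤}
  B6: | IN={a:+, b:-; rest ⊤} | OUT={a:+, b:-, c:-, d:0; rest ⊤}
  B7: | IN={a:+, b:-, c:-, d:0; rest ⊤} | OUT={a:+, b:-, c:+, d:+; rest ⊤}

Merge at B2: IN[B2] = OUT[B1] = {a: +, b: -, c: ⊤, d: ⊤, e: +, f: ⊤}
Applying B2's transfer function to that IN value gives OUT[B2] (row B2 above).

Answer: {a: +, b: -, c: ⊤, d: ⊤, e: ⊤, f: ⊤}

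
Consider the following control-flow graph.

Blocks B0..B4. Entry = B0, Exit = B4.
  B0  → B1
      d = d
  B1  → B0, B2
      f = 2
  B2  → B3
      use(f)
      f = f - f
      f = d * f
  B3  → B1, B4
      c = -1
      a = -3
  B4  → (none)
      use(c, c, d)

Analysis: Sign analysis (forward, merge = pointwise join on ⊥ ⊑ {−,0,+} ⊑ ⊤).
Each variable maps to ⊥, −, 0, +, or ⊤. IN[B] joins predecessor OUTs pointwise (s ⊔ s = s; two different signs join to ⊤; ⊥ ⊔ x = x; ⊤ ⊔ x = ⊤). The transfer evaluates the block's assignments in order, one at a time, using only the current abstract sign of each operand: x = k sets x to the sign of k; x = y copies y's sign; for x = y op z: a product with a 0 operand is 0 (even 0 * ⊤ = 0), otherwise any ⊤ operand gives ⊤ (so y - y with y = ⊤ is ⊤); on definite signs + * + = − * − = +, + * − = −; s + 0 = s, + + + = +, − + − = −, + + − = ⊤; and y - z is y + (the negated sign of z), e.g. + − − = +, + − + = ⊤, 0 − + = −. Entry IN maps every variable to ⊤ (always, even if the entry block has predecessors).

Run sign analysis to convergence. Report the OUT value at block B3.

Converged values:
  B0: | IN=(all ⊤) | OUT=(all ⊤)
  B1: | IN=(all ⊤) | OUT={f:+; rest ⊤}
  B2: | IN={f:+; rest ⊤} | OUT=(all ⊤)
  B3: | IN=(all ⊤) | OUT={a:-, c:-; rest ⊤}
  B4: | IN={a:-, c:-; rest ⊤} | OUT={a:-, c:-; rest ⊤}

Merge at B3: IN[B3] = OUT[B2] = {a: ⊤, b: ⊤, c: ⊤, d: ⊤, e: ⊤, f: ⊤}
Applying B3's transfer function to that IN value gives OUT[B3] (row B3 above).

Answer: {a: -, b: ⊤, c: -, d: ⊤, e: ⊤, f: ⊤}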